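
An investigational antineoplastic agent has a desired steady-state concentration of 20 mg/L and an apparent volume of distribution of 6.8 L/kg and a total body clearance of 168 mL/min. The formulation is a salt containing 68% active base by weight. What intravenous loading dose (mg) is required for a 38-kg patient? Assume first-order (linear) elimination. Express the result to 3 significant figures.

7600 mg

Vd(total) = 38 kg × 6.8 L/kg = 258.4 L
LD is governed by Vd — clearance does not enter the loading-dose calculation.
LD = Vd × C / S = 258.4 × 20.00 / 0.68 = 7600 mg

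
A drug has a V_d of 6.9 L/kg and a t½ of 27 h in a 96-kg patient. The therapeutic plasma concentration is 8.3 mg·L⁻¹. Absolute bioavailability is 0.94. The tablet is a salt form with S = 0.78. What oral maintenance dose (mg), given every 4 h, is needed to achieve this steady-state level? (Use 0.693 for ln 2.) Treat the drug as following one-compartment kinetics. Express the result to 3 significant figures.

Total Vd = 6.9 × 96 = 662.4 L
CL = ln 2 · Vd / t½ = 0.693 × 662.4 / 27 = 17.00 L/h
D = CL × Css × τ / F / S = 17.00 × 8.3 × 4 / 0.94 / 0.78 = 769.8 mg

770 mg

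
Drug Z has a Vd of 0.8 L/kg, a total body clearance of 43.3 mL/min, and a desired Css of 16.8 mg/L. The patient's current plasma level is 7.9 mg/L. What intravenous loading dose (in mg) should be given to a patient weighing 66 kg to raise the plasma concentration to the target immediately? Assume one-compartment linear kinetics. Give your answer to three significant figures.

470 mg

Total Vd = 0.8 × 66 = 52.80 L
The loading dose fills Vd to the target concentration; clearance is irrelevant here.
Concentration deficit ΔC = 16.8 − 7.9 = 8.900 mg/L
LD = Vd × ΔC = 52.80 × 8.900 = 469.9 mg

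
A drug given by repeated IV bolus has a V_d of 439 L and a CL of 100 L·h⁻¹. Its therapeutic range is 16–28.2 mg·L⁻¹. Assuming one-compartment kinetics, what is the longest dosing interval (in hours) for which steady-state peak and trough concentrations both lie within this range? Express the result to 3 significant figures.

k = CL / Vd = 100.0 / 439.0 = 0.2278 h⁻¹
Between IV bolus doses, concentration decays as C = C₀·e^(−kτ), so C_peak/C_trough = e^(kτ).
τ_max = ln(C_peak/C_trough) / k = ln(28.2/16) / 0.2278 = 0.5667 / 0.2278 = 2.488 h

2.49 h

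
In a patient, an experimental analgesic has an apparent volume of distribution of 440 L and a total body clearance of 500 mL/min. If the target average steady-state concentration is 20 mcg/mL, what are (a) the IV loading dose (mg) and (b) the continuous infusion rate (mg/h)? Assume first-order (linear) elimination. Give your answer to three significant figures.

(a) 8800 mg; (b) 600 mg/h

Loading: fill Vd to C_target → 440.0 L × 20 mg/L = 8800 mg
Convert clearance: 500 mL/min × 60 min/h ÷ 1000 mL/L = 30.00 L/h
Infusion rate = 30.00 L/h × 20 mg/L = 600.0 mg/h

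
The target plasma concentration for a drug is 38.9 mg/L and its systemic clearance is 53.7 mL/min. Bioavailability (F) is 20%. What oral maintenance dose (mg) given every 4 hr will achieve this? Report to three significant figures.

Convert clearance: 53.7 mL/min × 60 min/h ÷ 1000 mL/L = 3.222 L/h
D = CL × Css × τ / F = 3.222 × 38.9 × 4 / 0.2 = 2507 mg

2510 mg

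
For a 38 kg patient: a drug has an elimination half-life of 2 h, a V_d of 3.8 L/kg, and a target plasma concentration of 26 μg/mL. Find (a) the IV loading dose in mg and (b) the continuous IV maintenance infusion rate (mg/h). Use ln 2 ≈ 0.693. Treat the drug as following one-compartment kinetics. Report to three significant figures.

(a) 3750 mg; (b) 1300 mg/h

Vd = 3.8 L/kg × 38 kg = 144.4 L
LD = Vd × C = 144.4 × 26 = 3754 mg
CL = 0.693 × Vd / t½ = 0.693 × 144.4 / 2 = 50.03 L/h
Infusion rate = CL × Css = 50.03 × 26 = 1301 mg/h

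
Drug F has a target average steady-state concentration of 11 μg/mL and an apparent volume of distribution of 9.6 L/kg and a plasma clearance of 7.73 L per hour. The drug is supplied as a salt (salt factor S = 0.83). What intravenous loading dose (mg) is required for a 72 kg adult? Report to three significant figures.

9160 mg

Vd = 9.6 L/kg × 72 kg = 691.2 L
LD is governed by Vd — clearance does not enter the loading-dose calculation.
LD = Vd × C / S = 691.2 × 11.00 / 0.83 = 9160 mg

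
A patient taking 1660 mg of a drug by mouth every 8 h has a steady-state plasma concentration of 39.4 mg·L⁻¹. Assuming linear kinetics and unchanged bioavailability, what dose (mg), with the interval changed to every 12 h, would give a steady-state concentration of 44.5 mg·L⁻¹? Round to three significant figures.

2810 mg

For first-order elimination, Css ∝ F·D/(CL·τ); F and CL are unchanged, so Css ∝ D/τ.
D₂ = D₁ × (Css,target / Css,current) × (τ₂/τ₁) = 1660 × (44.5/39.4) × (12/8) = 2812 mg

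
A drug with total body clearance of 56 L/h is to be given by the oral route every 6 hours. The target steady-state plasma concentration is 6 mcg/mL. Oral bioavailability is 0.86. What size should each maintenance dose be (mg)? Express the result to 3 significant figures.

2340 mg

At steady state, dose per interval replaces the amount cleared in that interval: F·D/τ = CL·Css.
D = CL × Css × τ / F = 56.00 × 6 × 6 / 0.86 = 2344 mg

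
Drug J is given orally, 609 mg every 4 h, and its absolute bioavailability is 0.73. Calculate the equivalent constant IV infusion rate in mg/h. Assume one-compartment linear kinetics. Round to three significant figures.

111 mg/h

Equivalent systemic input: infusion rate = F·D/τ.
Rate = 0.73 × 609 / 4 = 111.1 mg/h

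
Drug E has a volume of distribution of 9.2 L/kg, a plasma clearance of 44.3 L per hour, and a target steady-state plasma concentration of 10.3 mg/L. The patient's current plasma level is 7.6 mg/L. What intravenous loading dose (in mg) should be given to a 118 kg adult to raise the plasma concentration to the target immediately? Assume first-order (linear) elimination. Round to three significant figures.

Vd = 9.2 L/kg × 118 kg = 1086 L
Loading dose depends on Vd (not clearance): it fills the distribution volume.
Concentration deficit ΔC = 10.3 − 7.6 = 2.700 mg/L
LD = Vd × ΔC = 1086 × 2.700 = 2932 mg

2930 mg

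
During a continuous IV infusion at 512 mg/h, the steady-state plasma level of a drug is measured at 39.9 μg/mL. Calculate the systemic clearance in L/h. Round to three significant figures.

12.8 L/h

At steady state, infusion rate = CL × Css, so CL = rate / Css.
CL = 512 / 39.9 = 12.83 L/h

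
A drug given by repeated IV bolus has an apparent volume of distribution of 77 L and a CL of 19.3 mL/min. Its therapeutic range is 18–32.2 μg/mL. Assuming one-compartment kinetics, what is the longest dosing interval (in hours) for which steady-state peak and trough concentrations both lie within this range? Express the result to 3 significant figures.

Convert clearance: 19.3 mL/min × 60 min/h ÷ 1000 mL/L = 1.158 L/h
k = CL / Vd = 1.158 / 77.00 = 0.01504 h⁻¹
Between IV bolus doses, concentration decays as C = C₀·e^(−kτ), so C_peak/C_trough = e^(kτ).
τ_max = ln(C_peak/C_trough) / k = ln(32.2/18) / 0.01504 = 0.5816 / 0.01504 = 38.67 h

38.7 h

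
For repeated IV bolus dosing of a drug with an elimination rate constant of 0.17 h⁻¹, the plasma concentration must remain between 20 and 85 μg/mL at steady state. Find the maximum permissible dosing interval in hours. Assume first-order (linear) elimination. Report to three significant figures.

Between IV bolus doses, concentration decays as C = C₀·e^(−kτ), so C_peak/C_trough = e^(kτ).
τ_max = ln(C_peak/C_trough) / k = ln(85/20) / 0.1700 = 1.447 / 0.1700 = 8.512 h

8.51 h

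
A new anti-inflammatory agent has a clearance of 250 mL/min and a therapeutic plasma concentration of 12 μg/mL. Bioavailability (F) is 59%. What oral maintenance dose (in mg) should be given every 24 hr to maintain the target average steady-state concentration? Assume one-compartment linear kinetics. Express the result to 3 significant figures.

7320 mg

CL = 250 mL/min = 250 × 0.06 = 15.00 L/h
D = CL × Css × τ / F = 15.00 × 12 × 24 / 0.59 = 7322 mg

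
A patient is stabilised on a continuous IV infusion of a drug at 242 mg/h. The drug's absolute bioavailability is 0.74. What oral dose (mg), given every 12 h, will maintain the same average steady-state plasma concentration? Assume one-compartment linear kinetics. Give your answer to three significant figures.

To maintain the same Css, the systemic dosing rate must be unchanged: F·D/τ = infusion rate.
D = rate × τ / F = 242 × 12 / 0.74 = 3924 mg

3920 mg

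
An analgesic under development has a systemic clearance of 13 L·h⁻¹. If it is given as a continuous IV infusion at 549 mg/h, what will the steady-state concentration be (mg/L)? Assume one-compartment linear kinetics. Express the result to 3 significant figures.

42.2 mg/L

Css = rate / CL = 549 / 13.00 = 42.23 mg/L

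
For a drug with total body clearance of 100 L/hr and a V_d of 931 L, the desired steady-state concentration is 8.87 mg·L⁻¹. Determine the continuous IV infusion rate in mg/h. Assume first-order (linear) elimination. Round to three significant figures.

Rate = CL × Css = 100.0 × 8.87 = 887.0 mg/h

887 mg/h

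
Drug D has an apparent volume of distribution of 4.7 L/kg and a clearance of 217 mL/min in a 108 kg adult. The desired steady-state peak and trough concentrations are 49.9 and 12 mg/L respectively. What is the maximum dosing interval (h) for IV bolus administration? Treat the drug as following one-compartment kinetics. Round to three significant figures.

Total Vd = 4.7 × 108 = 507.6 L
Convert clearance: 217 mL/min × 60 min/h ÷ 1000 mL/L = 13.02 L/h
k = CL / Vd = 13.02 / 507.6 = 0.02565 h⁻¹
Between IV bolus doses, concentration decays as C = C₀·e^(−kτ), so C_peak/C_trough = e^(kτ).
τ_max = ln(C_peak/C_trough) / k = ln(49.9/12) / 0.02565 = 1.425 / 0.02565 = 55.56 h

55.6 h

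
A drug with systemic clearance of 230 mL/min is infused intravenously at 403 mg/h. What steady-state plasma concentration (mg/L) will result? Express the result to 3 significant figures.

CL = 230 mL/min × 60/1000 = 13.80 L/h
Css = rate / CL = 403 / 13.80 = 29.20 mg/L

29.2 mg/L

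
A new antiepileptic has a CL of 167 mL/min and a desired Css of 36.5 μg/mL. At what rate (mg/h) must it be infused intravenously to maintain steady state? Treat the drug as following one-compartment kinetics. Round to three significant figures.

CL = 167 mL/min = 167 × 0.06 = 10.02 L/h
Infusion rate = CL · Css = 10.02 L/h × 36.5 mg/L = 365.7 mg/h

366 mg/h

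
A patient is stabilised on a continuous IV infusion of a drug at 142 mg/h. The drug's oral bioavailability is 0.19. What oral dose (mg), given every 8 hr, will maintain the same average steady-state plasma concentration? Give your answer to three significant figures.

5980 mg

To maintain the same Css, the systemic dosing rate must be unchanged: F·D/τ = infusion rate.
D = rate × τ / F = 142 × 8 / 0.19 = 5979 mg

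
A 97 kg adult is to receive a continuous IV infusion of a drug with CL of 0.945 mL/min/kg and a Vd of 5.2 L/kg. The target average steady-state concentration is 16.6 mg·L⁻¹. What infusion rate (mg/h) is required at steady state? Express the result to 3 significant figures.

CL = 0.945 mL/min/kg × 97 kg = 91.67 mL/min = 91.67 × 60/1000 = 5.500 L/h
Maintenance depends on clearance, not Vd — rate in must match rate out.
Rate = CL × Css = 5.500 × 16.6 = 91.30 mg/h

91.3 mg/h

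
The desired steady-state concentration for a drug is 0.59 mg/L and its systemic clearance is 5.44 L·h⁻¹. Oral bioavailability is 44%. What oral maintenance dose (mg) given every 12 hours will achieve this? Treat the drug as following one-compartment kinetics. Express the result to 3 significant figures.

D = CL × Css × τ / F = 5.440 × 0.59 × 12 / 0.44 = 87.53 mg

87.5 mg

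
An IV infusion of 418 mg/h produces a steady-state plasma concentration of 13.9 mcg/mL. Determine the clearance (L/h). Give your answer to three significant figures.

30.1 L/h

At steady state, infusion rate = CL × Css, so CL = rate / Css.
CL = 418 / 13.9 = 30.07 L/h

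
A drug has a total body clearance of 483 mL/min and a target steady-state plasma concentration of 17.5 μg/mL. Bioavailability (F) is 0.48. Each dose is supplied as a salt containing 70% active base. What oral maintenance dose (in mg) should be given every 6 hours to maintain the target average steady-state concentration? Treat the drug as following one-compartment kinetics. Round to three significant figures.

9060 mg

Convert clearance: 483 mL/min × 60 min/h ÷ 1000 mL/L = 28.98 L/h
At steady state, dose per interval replaces the amount cleared in that interval: F·S·D/τ = CL·Css.
D = CL × Css × τ / F / S = 28.98 × 17.5 × 6 / 0.48 / 0.7 = 9056 mg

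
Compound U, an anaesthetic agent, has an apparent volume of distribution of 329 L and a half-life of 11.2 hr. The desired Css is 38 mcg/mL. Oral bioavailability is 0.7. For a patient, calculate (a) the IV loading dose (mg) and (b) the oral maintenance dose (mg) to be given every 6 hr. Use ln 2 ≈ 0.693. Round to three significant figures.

(a) 12500 mg; (b) 6630 mg

LD = Vd × C = 329.0 × 38 = 12500 mg
CL = 0.693 × Vd / t½ = 0.693 × 329.0 / 11.2 = 20.36 L/h
D = CL × Css × τ / F = 20.36 × 38 × 6 / 0.7 = 6632 mg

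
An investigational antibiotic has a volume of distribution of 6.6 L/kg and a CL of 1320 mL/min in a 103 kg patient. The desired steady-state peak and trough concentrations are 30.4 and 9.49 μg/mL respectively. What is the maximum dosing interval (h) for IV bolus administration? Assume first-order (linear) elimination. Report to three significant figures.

9.99 h

Total Vd = 6.6 × 103 = 679.8 L
CL = 1320 mL/min × 60/1000 = 79.20 L/h
k = CL / Vd = 79.20 / 679.8 = 0.1165 h⁻¹
Between IV bolus doses, concentration decays as C = C₀·e^(−kτ), so C_peak/C_trough = e^(kτ).
τ_max = ln(C_peak/C_trough) / k = ln(30.4/9.49) / 0.1165 = 1.164 / 0.1165 = 9.991 h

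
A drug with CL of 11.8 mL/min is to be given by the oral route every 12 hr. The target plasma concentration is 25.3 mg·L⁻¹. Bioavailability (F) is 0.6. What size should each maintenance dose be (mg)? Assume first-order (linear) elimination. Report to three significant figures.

358 mg

CL = 11.8 mL/min × 60/1000 = 0.7080 L/h
D = CL × Css × τ / F = 0.7080 × 25.3 × 12 / 0.6 = 358.2 mg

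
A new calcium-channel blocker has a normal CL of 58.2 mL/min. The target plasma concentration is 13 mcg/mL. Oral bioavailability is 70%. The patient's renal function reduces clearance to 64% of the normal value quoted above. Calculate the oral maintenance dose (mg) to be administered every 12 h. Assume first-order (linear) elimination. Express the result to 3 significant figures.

CL = 58.2 mL/min × 60/1000 = 3.492 L/h
Patient clearance = 0.64 × 3.492 = 2.235 L/h
At steady state, dose per interval replaces the amount cleared in that interval: F·D/τ = CL·Css.
D = CL × Css × τ / F = 2.235 × 13 × 12 / 0.7 = 498.1 mg

498 mg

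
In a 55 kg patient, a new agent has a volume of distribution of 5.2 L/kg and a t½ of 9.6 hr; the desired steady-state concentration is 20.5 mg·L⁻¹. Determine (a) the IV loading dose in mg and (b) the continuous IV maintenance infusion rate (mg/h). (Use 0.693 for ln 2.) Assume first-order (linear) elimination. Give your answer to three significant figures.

(a) 5860 mg; (b) 423 mg/h

Vd(total) = 55 kg × 5.2 L/kg = 286.0 L
LD = Vd × C = 286.0 × 20.5 = 5863 mg
CL = 0.693 × Vd / t½ = 0.693 × 286.0 / 9.6 = 20.65 L/h
Infusion rate = CL × Css = 20.65 × 20.5 = 423.3 mg/h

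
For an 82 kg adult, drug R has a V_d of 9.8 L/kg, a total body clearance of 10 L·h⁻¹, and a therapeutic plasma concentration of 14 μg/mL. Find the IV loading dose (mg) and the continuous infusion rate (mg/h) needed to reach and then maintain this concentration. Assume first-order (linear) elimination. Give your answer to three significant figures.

Total Vd = 9.8 × 82 = 803.6 L
LD = Vd · C_target = 803.6 × 14 = 11250 mg
Maintenance: replace elimination → rate = CL × Css = 10.00 × 14 = 140.0 mg/h

(a) 11300 mg; (b) 140 mg/h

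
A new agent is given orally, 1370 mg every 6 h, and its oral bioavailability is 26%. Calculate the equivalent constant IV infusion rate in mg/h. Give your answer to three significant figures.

59.4 mg/h

Equivalent systemic input: infusion rate = F·D/τ.
Rate = 0.26 × 1370 / 6 = 59.37 mg/h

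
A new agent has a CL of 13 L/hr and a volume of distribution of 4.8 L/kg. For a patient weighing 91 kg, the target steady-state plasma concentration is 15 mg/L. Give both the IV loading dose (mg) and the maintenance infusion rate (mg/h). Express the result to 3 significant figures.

Vd(total) = 91 kg × 4.8 L/kg = 436.8 L
LD = Vd · C_target = 436.8 × 15 = 6552 mg
Infusion rate = 13.00 L/h × 15 mg/L = 195.0 mg/h

(a) 6550 mg; (b) 195 mg/h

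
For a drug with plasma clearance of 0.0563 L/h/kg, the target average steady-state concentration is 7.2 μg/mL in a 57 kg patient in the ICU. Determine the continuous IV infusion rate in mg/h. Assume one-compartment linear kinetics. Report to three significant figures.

23.1 mg/h

CL = 0.0563 L/h/kg × 57 kg = 3.209 L/h
Infusion rate = CL · Css = 3.209 L/h × 7.2 mg/L = 23.10 mg/h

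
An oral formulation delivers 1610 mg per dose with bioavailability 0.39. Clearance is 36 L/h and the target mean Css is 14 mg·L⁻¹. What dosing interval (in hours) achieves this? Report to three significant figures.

1.25 h

F·D/τ = CL·Css → τ = F·D / (CL·Css).
τ = 0.39 × 1610 / (36 × 14) = 1.246 h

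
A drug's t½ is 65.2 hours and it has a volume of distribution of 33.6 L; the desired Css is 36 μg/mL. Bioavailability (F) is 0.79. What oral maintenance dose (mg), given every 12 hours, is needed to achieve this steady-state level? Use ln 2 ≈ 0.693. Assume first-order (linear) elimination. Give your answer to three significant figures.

k = 0.693/65.2 = 0.01063 h⁻¹, so CL = k·Vd = 0.01063 × 33.60 = 0.3572 L/h
D = CL × Css × τ / F = 0.3572 × 36 × 12 / 0.79 = 195.3 mg

195 mg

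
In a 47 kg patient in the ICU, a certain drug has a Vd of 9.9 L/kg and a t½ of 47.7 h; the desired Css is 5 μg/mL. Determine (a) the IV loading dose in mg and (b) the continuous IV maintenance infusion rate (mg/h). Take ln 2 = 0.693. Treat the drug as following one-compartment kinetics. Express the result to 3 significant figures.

Vd = 9.9 L/kg × 47 kg = 465.3 L
LD = Vd × C = 465.3 × 5 = 2327 mg
CL = 0.693 × Vd / t½ = 0.693 × 465.3 / 47.7 = 6.760 L/h
Infusion rate = CL × Css = 6.760 × 5 = 33.80 mg/h

(a) 2330 mg; (b) 33.8 mg/h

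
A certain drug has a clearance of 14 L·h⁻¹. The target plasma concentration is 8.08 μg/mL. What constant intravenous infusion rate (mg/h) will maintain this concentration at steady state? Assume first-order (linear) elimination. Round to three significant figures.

113 mg/h

R₀ = 14.00 × 8.08 = 113.1 mg/h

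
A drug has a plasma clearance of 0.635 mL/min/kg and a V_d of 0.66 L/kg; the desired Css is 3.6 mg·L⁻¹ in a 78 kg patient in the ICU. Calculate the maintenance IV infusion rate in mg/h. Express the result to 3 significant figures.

10.7 mg/h

CL = 0.635 mL/min/kg × 78 kg = 49.53 mL/min = 49.53 × 60/1000 = 2.972 L/h
Infusion rate = CL · Css = 2.972 L/h × 3.6 mg/L = 10.70 mg/h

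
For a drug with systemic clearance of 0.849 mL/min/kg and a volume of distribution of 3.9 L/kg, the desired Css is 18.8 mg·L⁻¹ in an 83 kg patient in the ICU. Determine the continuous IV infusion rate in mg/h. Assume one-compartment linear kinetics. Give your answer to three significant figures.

79.5 mg/h

CL = 0.849 mL/min/kg × 83 kg = 70.47 mL/min = 70.47 × 60/1000 = 4.228 L/h
Maintenance depends on clearance, not Vd — rate in must match rate out.
Rate = CL × Css = 4.228 × 18.8 = 79.49 mg/h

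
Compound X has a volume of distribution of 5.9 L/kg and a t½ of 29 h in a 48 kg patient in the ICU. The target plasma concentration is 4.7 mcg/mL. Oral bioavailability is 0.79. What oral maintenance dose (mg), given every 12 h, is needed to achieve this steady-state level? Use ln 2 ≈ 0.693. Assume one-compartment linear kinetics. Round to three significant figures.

483 mg

Vd = 5.9 L/kg × 48 kg = 283.2 L
CL = 0.693 × Vd / t½ = 0.693 × 283.2 / 29 = 6.768 L/h
D = CL × Css × τ / F = 6.768 × 4.7 × 12 / 0.79 = 483.2 mg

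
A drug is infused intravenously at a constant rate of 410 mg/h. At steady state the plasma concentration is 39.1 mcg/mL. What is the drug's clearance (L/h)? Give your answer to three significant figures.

At steady state, infusion rate = CL × Css, so CL = rate / Css.
CL = 410 / 39.1 = 10.49 L/h

10.5 L/h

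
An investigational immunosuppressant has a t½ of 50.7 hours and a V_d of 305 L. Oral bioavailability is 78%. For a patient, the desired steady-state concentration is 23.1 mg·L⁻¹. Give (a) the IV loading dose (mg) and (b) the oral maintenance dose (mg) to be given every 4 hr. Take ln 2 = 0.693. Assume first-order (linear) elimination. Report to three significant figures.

LD = Vd × C = 305.0 × 23.1 = 7046 mg
CL = 0.693 × Vd / t½ = 0.693 × 305.0 / 50.7 = 4.169 L/h
D = CL × Css × τ / F = 4.169 × 23.1 × 4 / 0.78 = 493.9 mg

(a) 7050 mg; (b) 494 mg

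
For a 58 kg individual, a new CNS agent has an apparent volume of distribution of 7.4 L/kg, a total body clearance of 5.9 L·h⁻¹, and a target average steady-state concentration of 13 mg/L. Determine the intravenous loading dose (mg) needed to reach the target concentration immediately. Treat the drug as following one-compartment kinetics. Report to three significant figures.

5580 mg

Vd = 7.4 L/kg × 58 kg = 429.2 L
LD = Vd × C = 429.2 × 13.00 = 5580 mg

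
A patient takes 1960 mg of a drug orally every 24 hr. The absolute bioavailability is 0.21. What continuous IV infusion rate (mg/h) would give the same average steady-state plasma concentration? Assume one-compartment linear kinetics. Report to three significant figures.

Equivalent systemic input: infusion rate = F·D/τ.
Rate = 0.21 × 1960 / 24 = 17.15 mg/h

17.2 mg/h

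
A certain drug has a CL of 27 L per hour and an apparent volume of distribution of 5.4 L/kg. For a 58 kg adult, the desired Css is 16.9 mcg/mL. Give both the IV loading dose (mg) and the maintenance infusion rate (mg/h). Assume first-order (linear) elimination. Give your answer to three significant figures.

Vd = 5.4 L/kg × 58 kg = 313.2 L
Loading dose = Vd × C = 313.2 × 16.9 = 5293 mg
Infusion rate = 27.00 L/h × 16.9 mg/L = 456.3 mg/h

(a) 5290 mg; (b) 456 mg/h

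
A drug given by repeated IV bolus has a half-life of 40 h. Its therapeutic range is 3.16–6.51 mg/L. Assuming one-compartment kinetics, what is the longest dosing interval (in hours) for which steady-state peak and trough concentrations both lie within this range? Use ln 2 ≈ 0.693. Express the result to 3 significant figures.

k = 0.693 / t½ = 0.693 / 40 = 0.01733 h⁻¹
Between IV bolus doses, concentration decays as C = C₀·e^(−kτ), so C_peak/C_trough = e^(kτ).
τ_max = ln(C_peak/C_trough) / k = ln(6.51/3.16) / 0.01733 = 0.7228 / 0.01733 = 41.71 h

41.7 h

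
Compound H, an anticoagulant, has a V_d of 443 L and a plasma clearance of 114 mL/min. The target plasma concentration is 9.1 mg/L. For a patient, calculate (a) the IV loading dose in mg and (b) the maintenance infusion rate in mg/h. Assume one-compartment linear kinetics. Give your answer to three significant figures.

(a) 4030 mg; (b) 62.2 mg/h

Loading dose = Vd × C = 443.0 × 9.1 = 4031 mg
Convert clearance: 114 mL/min × 60 min/h ÷ 1000 mL/L = 6.840 L/h
Infusion rate = 6.840 L/h × 9.1 mg/L = 62.24 mg/h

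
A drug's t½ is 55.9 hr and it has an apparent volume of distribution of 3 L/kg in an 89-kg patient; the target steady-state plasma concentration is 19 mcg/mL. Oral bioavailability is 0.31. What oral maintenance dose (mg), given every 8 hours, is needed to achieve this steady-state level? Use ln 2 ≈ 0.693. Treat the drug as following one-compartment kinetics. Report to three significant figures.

1620 mg

Vd(total) = 89 kg × 3 L/kg = 267.0 L
CL = ln 2 · Vd / t½ = 0.693 × 267.0 / 55.9 = 3.310 L/h
D = CL × Css × τ / F = 3.310 × 19 × 8 / 0.31 = 1623 mg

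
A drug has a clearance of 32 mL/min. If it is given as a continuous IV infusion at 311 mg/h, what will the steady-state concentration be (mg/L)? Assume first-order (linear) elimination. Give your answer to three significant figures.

162 mg/L

Convert clearance: 32 mL/min × 60 min/h ÷ 1000 mL/L = 1.920 L/h
Css = rate / CL = 311 / 1.920 = 162.0 mg/L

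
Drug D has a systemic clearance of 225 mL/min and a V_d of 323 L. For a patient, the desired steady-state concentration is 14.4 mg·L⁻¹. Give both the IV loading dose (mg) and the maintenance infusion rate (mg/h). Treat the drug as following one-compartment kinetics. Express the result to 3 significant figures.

LD = Vd · C_target = 323.0 × 14.4 = 4651 mg
CL = 225 mL/min = 225 × 0.06 = 13.50 L/h
Maintenance infusion rate = CL × Css = 13.50 × 14.4 = 194.4 mg/h

(a) 4650 mg; (b) 194 mg/h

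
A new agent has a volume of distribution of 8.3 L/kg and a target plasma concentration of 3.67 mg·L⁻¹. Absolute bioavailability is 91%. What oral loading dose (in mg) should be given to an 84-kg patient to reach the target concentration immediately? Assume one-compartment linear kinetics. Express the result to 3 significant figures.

Total Vd = 8.3 × 84 = 697.2 L
The loading dose fills Vd to the target concentration.
LD = Vd × C / F = 697.2 × 3.670 / 0.91 = 2812 mg

2810 mg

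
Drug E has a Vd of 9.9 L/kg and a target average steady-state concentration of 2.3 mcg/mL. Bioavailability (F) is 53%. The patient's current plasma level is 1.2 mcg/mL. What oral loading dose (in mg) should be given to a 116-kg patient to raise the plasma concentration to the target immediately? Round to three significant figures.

2380 mg

Vd = 9.9 L/kg × 116 kg = 1148 L
Concentration deficit ΔC = 2.3 − 1.2 = 1.100 mg/L
LD = Vd × ΔC / F = 1148 × 1.100 / 0.53 = 2383 mg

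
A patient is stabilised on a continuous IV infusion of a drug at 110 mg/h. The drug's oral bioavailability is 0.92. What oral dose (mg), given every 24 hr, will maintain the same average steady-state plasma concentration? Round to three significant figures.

2870 mg

To maintain the same Css, the systemic dosing rate must be unchanged: F·D/τ = infusion rate.
D = rate × τ / F = 110 × 24 / 0.92 = 2870 mg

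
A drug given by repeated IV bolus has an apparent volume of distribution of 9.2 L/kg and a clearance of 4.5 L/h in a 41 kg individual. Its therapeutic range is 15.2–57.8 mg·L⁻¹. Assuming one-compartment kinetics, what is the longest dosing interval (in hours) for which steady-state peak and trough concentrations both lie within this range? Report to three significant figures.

Vd = 9.2 L/kg × 41 kg = 377.2 L
k = CL / Vd = 4.500 / 377.2 = 0.01193 h⁻¹
Between IV bolus doses, concentration decays as C = C₀·e^(−kτ), so C_peak/C_trough = e^(kτ).
τ_max = ln(C_peak/C_trough) / k = ln(57.8/15.2) / 0.01193 = 1.336 / 0.01193 = 112.0 h

112 h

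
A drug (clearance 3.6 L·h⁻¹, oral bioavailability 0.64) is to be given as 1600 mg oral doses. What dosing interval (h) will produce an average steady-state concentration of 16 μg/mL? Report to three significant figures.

F·D/τ = CL·Css → τ = F·D / (CL·Css).
τ = 0.64 × 1600 / (3.6 × 16) = 17.78 h

17.8 h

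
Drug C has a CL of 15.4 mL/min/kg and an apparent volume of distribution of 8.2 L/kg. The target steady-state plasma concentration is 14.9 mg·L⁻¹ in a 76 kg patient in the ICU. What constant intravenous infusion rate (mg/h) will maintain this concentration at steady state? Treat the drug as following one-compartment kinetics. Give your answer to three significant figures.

1050 mg/h

CL = 15.4 mL/min/kg × 76 kg = 1170 mL/min = 1170 × 60/1000 = 70.20 L/h
R₀ = 70.20 × 14.9 = 1046 mg/h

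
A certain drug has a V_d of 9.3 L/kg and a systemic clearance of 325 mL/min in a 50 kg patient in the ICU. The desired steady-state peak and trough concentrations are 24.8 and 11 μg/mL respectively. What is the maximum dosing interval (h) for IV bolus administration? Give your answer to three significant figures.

Vd(total) = 50 kg × 9.3 L/kg = 465.0 L
CL = 325 mL/min × 60/1000 = 19.50 L/h
k = CL / Vd = 19.50 / 465.0 = 0.04194 h⁻¹
Between IV bolus doses, concentration decays as C = C₀·e^(−kτ), so C_peak/C_trough = e^(kτ).
τ_max = ln(C_peak/C_trough) / k = ln(24.8/11) / 0.04194 = 0.8129 / 0.04194 = 19.38 h

19.4 h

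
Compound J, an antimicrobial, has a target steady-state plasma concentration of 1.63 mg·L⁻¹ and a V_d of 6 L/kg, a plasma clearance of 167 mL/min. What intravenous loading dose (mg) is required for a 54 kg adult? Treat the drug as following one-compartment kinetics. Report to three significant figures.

528 mg

Vd = 6 L/kg × 54 kg = 324.0 L
LD = Vd × C = 324.0 × 1.630 = 528.1 mg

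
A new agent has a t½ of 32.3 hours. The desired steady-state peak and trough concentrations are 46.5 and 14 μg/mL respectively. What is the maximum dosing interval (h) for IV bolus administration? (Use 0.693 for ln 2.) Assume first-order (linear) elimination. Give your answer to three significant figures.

k = 0.693 / t½ = 0.693 / 32.3 = 0.02146 h⁻¹
Between IV bolus doses, concentration decays as C = C₀·e^(−kτ), so C_peak/C_trough = e^(kτ).
τ_max = ln(C_peak/C_trough) / k = ln(46.5/14) / 0.02146 = 1.200 / 0.02146 = 55.92 h

55.9 h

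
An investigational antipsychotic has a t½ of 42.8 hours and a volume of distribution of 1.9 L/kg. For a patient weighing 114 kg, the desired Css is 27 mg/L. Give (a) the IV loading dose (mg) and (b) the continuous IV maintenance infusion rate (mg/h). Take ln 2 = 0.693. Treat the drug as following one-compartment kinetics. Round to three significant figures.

Vd(total) = 114 kg × 1.9 L/kg = 216.6 L
LD = Vd × C = 216.6 × 27 = 5848 mg
CL = 0.693 × Vd / t½ = 0.693 × 216.6 / 42.8 = 3.507 L/h
Infusion rate = CL × Css = 3.507 × 27 = 94.69 mg/h

(a) 5850 mg; (b) 94.7 mg/h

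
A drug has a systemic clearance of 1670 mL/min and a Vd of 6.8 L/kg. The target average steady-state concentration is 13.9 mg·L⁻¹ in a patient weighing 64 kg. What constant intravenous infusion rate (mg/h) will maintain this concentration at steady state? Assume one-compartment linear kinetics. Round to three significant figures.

CL = 1670 mL/min × 60/1000 = 100.2 L/h
At steady state, infusion rate equals elimination rate: rate in = CL × Css.
Rate = CL × Css = 100.2 × 13.9 = 1393 mg/h

1390 mg/h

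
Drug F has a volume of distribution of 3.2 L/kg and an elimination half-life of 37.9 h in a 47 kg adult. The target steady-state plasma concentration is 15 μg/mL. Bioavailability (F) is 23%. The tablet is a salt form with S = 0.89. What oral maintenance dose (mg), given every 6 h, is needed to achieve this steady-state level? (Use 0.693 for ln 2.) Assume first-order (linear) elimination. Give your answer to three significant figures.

Vd = 3.2 L/kg × 47 kg = 150.4 L
CL = 0.693 × Vd / t½ = 0.693 × 150.4 / 37.9 = 2.750 L/h
D = CL × Css × τ / F / S = 2.750 × 15 × 6 / 0.23 / 0.89 = 1209 mg

1210 mg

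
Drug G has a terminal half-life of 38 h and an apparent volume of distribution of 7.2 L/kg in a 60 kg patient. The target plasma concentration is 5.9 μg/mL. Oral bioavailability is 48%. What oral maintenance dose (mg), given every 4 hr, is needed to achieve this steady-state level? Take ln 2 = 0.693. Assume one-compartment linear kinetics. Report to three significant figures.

Vd(total) = 60 kg × 7.2 L/kg = 432.0 L
CL = 0.693 × Vd / t½ = 0.693 × 432.0 / 38 = 7.878 L/h
D = CL × Css × τ / F = 7.878 × 5.9 × 4 / 0.48 = 387.3 mg

387 mg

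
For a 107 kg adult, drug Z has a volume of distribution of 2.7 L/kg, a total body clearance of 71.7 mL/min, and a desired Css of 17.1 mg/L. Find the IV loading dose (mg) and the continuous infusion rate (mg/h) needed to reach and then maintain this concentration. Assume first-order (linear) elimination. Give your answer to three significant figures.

(a) 4940 mg; (b) 73.6 mg/h

Vd(total) = 107 kg × 2.7 L/kg = 288.9 L
LD = Vd · C_target = 288.9 × 17.1 = 4940 mg
CL = 71.7 mL/min × 60/1000 = 4.302 L/h
Maintenance infusion rate = CL × Css = 4.302 × 17.1 = 73.56 mg/h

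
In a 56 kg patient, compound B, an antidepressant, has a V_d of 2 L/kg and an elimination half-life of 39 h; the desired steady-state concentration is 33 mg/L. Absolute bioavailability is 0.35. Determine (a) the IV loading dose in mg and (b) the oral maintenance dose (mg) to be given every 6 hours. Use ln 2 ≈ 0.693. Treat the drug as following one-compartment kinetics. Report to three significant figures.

(a) 3700 mg; (b) 1130 mg

Vd(total) = 56 kg × 2 L/kg = 112.0 L
LD = Vd × C = 112.0 × 33 = 3696 mg
CL = 0.693 × Vd / t½ = 0.693 × 112.0 / 39 = 1.990 L/h
D = CL × Css × τ / F = 1.990 × 33 × 6 / 0.35 = 1126 mg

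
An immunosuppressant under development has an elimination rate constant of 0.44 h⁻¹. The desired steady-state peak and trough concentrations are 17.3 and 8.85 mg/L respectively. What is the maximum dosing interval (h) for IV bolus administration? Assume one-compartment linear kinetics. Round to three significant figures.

Between IV bolus doses, concentration decays as C = C₀·e^(−kτ), so C_peak/C_trough = e^(kτ).
τ_max = ln(C_peak/C_trough) / k = ln(17.3/8.85) / 0.4400 = 0.6703 / 0.4400 = 1.523 h

1.52 h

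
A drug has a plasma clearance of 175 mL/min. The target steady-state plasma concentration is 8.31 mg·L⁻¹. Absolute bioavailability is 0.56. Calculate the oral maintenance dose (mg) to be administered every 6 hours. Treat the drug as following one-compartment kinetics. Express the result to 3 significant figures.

CL = 175 mL/min = 175 × 0.06 = 10.50 L/h
D = CL × Css × τ / F = 10.50 × 8.31 × 6 / 0.56 = 934.9 mg

935 mg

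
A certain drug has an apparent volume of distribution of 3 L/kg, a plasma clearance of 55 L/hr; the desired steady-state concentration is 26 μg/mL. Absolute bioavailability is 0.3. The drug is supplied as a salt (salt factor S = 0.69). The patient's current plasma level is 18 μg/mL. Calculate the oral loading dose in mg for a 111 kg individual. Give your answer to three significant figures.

12900 mg

Total Vd = 3 × 111 = 333.0 L
Concentration deficit ΔC = 26 − 18 = 8.000 mg/L
LD = Vd × ΔC / F / S = 333.0 × 8.000 / 0.3 / 0.69 = 12870 mg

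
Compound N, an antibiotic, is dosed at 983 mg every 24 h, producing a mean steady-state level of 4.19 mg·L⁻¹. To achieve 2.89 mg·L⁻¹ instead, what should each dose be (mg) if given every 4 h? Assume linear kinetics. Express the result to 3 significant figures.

113 mg

For first-order elimination, Css ∝ F·D/(CL·τ); F and CL are unchanged, so Css ∝ D/τ.
D₂ = D₁ × (Css,target / Css,current) × (τ₂/τ₁) = 983 × (2.89/4.19) × (4/24) = 113.0 mg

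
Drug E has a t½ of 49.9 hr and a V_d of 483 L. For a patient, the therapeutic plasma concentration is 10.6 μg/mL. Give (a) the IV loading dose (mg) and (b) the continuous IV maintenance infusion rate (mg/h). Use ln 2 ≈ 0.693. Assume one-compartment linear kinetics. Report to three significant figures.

(a) 5120 mg; (b) 71.1 mg/h

LD = Vd × C = 483.0 × 10.6 = 5120 mg
CL = 0.693 × Vd / t½ = 0.693 × 483.0 / 49.9 = 6.708 L/h
Infusion rate = CL × Css = 6.708 × 10.6 = 71.10 mg/h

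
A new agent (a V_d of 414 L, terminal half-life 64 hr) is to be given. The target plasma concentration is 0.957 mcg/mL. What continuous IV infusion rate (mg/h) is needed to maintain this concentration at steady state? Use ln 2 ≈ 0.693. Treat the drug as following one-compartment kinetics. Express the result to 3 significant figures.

4.29 mg/h

k = 0.693/64 = 0.01083 h⁻¹, so CL = k·Vd = 0.01083 × 414.0 = 4.484 L/h
Infusion rate = CL × Css = 4.484 × 0.957 = 4.291 mg/h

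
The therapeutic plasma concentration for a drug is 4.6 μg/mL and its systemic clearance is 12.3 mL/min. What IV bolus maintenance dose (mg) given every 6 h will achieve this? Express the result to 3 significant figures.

CL = 12.3 mL/min = 12.3 × 0.06 = 0.7380 L/h
At steady state, dose per interval replaces the amount cleared in that interval: D/τ = CL·Css.
D = CL × Css × τ = 0.7380 × 4.6 × 6 = 20.37 mg

20.4 mg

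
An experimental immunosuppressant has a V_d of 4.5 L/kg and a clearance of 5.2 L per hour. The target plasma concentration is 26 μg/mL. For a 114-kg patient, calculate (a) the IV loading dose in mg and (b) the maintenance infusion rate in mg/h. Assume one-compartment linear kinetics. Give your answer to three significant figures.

(a) 13300 mg; (b) 135 mg/h

Total Vd = 4.5 × 114 = 513.0 L
Loading dose = Vd × C = 513.0 × 26 = 13340 mg
Maintenance infusion rate = CL × Css = 5.200 × 26 = 135.2 mg/h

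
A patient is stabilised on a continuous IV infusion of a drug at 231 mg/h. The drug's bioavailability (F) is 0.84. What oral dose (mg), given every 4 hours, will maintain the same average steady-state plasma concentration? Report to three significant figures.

To maintain the same Css, the systemic dosing rate must be unchanged: F·D/τ = infusion rate.
D = rate × τ / F = 231 × 4 / 0.84 = 1100 mg

1100 mg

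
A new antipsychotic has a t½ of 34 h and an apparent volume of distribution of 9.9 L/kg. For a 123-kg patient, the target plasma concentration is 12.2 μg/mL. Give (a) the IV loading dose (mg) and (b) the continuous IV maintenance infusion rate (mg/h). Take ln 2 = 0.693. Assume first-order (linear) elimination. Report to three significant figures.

(a) 14900 mg; (b) 303 mg/h

Total Vd = 9.9 × 123 = 1218 L
LD = Vd × C = 1218 × 12.2 = 14860 mg
CL = 0.693 × Vd / t½ = 0.693 × 1218 / 34 = 24.83 L/h
Infusion rate = CL × Css = 24.83 × 12.2 = 302.9 mg/h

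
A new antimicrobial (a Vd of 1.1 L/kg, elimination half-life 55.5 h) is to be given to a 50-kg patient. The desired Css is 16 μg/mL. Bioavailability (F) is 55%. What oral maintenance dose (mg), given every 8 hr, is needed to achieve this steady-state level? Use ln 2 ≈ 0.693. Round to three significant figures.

Total Vd = 1.1 × 50 = 55.00 L
CL = ln 2 · Vd / t½ = 0.693 × 55.00 / 55.5 = 0.6868 L/h
D = CL × Css × τ / F = 0.6868 × 16 × 8 / 0.55 = 159.8 mg

160 mg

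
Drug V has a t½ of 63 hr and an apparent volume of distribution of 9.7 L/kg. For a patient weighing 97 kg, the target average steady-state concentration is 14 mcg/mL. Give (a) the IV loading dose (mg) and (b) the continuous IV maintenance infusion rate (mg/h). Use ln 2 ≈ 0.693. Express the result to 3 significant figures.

Total Vd = 9.7 × 97 = 940.9 L
LD = Vd × C = 940.9 × 14 = 13170 mg
CL = 0.693 × Vd / t½ = 0.693 × 940.9 / 63 = 10.35 L/h
Infusion rate = CL × Css = 10.35 × 14 = 144.9 mg/h

(a) 13200 mg; (b) 145 mg/h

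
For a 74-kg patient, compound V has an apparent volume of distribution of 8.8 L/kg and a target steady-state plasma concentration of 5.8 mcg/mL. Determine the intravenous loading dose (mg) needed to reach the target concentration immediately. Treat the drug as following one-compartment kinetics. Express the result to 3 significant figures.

3780 mg

Total Vd = 8.8 × 74 = 651.2 L
LD = Vd × C = 651.2 × 5.800 = 3777 mg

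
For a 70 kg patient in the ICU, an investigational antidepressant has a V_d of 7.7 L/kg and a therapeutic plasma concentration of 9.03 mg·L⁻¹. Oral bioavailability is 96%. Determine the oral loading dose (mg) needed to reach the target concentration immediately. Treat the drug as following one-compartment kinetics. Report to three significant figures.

5070 mg

Total Vd = 7.7 × 70 = 539.0 L
The loading dose fills Vd to the target concentration.
LD = Vd × C / F = 539.0 × 9.030 / 0.96 = 5070 mg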